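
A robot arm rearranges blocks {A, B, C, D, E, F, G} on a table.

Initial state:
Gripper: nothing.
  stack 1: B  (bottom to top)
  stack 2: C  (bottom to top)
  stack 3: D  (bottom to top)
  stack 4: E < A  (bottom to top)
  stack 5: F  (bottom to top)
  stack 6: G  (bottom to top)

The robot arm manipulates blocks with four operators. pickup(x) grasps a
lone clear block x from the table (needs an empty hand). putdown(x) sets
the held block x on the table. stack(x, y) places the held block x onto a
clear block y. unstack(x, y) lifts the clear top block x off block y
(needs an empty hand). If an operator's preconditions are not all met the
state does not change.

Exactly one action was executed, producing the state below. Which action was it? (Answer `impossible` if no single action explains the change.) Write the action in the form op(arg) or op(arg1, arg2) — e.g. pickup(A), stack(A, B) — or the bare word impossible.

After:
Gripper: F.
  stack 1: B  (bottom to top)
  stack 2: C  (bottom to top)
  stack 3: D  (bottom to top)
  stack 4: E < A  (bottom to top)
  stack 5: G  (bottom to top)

pickup(F)

target: towers=[B; C; D; E/A; G] holding=F
         pickup(B) → towers=[C; D; E/A; F; G] holding=B
         pickup(F) → towers=[B; C; D; E/A; G] holding=F  ← match
         pickup(G) → towers=[B; C; D; E/A; F] holding=G
         pickup(D) → towers=[B; C; E/A; F; G] holding=D
     unstack(A, E) → towers=[B; C; D; E; F; G] holding=A
         pickup(C) → towers=[B; D; E/A; F; G] holding=C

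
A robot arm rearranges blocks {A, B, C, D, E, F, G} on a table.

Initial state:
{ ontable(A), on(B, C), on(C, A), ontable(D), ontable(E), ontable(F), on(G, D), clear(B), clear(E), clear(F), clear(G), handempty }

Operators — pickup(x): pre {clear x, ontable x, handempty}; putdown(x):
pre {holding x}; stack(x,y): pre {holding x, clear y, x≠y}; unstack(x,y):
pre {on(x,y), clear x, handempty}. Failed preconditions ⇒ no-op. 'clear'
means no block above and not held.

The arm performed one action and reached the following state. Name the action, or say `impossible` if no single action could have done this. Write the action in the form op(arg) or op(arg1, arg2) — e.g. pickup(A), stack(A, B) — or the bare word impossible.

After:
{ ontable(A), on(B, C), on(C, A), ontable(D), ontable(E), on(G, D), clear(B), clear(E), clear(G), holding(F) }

pickup(F)

target: towers=[A/C/B; D/G; E] holding=F
     unstack(B, C) → towers=[A/C; D/G; E; F] holding=B
         pickup(F) → towers=[A/C/B; D/G; E] holding=F  ← match
     unstack(G, D) → towers=[A/C/B; D; E; F] holding=G
         pickup(E) → towers=[A/C/B; D/G; F] holding=E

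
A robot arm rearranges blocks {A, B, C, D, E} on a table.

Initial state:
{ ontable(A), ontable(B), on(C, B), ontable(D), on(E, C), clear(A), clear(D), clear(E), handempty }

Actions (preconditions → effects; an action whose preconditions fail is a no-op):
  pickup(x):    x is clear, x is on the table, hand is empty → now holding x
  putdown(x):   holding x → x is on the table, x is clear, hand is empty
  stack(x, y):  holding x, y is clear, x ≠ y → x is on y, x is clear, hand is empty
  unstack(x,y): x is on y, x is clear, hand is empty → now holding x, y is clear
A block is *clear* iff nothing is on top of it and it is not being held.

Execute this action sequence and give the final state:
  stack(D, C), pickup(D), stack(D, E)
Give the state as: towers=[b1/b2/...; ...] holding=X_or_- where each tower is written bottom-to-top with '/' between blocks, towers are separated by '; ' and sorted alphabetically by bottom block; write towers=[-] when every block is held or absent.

towers=[A; B/C/E/D] holding=-

step 1 (stack(D, C)) [no-op]: towers=[A; B/C/E; D] holding=-
step 2 (pickup(D)): towers=[A; B/C/E] holding=D
step 3 (stack(D, E)): towers=[A; B/C/E/D] holding=-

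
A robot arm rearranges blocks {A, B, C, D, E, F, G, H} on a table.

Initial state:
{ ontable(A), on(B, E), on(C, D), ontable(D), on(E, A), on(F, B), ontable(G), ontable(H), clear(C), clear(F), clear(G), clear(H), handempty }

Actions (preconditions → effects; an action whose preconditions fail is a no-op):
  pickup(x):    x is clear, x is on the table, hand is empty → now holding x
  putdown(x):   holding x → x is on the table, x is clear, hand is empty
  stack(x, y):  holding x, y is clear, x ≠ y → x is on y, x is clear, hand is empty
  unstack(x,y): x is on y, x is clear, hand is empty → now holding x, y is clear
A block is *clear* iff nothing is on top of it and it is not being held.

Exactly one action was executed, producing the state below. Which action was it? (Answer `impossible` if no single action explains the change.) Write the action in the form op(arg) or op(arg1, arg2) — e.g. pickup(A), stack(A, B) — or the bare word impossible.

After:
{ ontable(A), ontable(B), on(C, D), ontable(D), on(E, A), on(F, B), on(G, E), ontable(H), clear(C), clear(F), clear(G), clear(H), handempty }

impossible

target: towers=[A/E/G; B/F; D/C; H] holding=-
         pickup(G) → towers=[A/E/B/F; D/C; H] holding=G
         pickup(H) → towers=[A/E/B/F; D/C; G] holding=H
     unstack(F, B) → towers=[A/E/B; D/C; G; H] holding=F
     unstack(C, D) → towers=[A/E/B/F; D; G; H] holding=C
none of the 4 applicable actions match → impossible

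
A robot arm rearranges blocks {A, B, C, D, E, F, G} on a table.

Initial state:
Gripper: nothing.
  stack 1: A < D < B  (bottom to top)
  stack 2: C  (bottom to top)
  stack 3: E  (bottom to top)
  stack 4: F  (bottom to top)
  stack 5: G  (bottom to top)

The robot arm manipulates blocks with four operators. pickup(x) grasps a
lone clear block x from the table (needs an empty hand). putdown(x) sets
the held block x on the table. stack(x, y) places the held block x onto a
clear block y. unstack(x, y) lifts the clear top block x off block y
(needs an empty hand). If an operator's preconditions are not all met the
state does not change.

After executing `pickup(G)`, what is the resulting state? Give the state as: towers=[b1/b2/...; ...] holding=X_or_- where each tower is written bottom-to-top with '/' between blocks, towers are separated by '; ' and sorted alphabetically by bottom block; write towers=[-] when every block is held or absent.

before: towers=[A/D/B; C; E; F; G] holding=-
pre[pickup(G)]: clear(G) yes, ontable(G) yes, handempty yes
all met → apply pickup(G)
after:  towers=[A/D/B; C; E; F] holding=G

towers=[A/D/B; C; E; F] holding=G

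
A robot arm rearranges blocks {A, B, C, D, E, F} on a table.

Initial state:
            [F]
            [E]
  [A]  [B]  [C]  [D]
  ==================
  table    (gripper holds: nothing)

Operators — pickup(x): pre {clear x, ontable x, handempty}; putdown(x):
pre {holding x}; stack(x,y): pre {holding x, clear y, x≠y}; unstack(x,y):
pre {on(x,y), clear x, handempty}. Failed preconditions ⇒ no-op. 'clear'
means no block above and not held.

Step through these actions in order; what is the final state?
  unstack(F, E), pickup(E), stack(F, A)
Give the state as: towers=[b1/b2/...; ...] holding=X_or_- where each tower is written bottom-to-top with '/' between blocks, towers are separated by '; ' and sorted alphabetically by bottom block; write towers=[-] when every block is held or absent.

step 1 (unstack(F, E)): towers=[A; B; C/E; D] holding=F
step 2 (pickup(E)) [no-op]: towers=[A; B; C/E; D] holding=F
step 3 (stack(F, A)): towers=[A/F; B; C/E; D] holding=-

towers=[A/F; B; C/E; D] holding=-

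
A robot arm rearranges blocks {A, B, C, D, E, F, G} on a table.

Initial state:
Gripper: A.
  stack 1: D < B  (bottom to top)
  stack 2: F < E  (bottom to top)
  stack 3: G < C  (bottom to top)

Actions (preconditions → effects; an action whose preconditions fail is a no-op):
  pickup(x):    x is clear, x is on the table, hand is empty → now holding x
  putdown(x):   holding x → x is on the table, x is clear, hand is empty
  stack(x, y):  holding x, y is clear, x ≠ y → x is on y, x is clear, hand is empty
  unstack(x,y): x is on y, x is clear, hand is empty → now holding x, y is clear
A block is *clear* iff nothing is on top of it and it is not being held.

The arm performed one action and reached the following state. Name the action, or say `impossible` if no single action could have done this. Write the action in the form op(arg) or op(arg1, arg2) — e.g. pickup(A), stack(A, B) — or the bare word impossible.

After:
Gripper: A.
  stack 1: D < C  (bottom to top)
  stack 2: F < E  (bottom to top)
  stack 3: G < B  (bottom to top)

impossible

target: towers=[D/C; F/E; G/B] holding=A
        putdown(A) → towers=[A; D/B; F/E; G/C] holding=-
       stack(A, B) → towers=[D/B/A; F/E; G/C] holding=-
       stack(A, E) → towers=[D/B; F/E/A; G/C] holding=-
       stack(A, C) → towers=[D/B; F/E; G/C/A] holding=-
none of the 4 applicable actions match → impossible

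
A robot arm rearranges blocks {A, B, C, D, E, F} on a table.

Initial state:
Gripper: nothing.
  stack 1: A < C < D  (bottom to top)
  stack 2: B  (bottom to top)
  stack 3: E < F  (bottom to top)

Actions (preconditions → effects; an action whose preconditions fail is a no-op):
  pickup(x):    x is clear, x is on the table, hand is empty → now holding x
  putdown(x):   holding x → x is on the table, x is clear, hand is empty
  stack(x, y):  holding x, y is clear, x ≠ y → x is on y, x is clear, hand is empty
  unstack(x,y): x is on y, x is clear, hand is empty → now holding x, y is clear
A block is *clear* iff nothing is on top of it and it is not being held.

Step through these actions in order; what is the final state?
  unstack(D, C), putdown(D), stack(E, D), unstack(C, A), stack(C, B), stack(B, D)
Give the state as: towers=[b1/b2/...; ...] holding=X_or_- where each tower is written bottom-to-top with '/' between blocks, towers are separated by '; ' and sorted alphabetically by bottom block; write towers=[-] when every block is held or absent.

step 1 (unstack(D, C)): towers=[A/C; B; E/F] holding=D
step 2 (putdown(D)): towers=[A/C; B; D; E/F] holding=-
step 3 (stack(E, D)) [no-op]: towers=[A/C; B; D; E/F] holding=-
step 4 (unstack(C, A)): towers=[A; B; D; E/F] holding=C
step 5 (stack(C, B)): towers=[A; B/C; D; E/F] holding=-
step 6 (stack(B, D)) [no-op]: towers=[A; B/C; D; E/F] holding=-

towers=[A; B/C; D; E/F] holding=-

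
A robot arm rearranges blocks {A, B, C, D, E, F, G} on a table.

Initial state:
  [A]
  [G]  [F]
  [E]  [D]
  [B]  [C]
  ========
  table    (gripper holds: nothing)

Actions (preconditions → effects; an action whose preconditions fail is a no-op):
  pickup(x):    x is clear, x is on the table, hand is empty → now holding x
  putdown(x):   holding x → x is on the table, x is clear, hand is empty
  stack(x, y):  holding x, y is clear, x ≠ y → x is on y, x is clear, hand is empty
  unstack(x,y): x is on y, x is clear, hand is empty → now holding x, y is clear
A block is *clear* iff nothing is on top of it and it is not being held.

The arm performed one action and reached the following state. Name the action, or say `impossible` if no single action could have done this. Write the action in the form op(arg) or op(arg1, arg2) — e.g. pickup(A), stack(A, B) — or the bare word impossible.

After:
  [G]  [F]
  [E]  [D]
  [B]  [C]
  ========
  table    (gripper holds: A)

target: towers=[B/E/G; C/D/F] holding=A
     unstack(F, D) → towers=[B/E/G/A; C/D] holding=F
     unstack(A, G) → towers=[B/E/G; C/D/F] holding=A  ← match

unstack(A, G)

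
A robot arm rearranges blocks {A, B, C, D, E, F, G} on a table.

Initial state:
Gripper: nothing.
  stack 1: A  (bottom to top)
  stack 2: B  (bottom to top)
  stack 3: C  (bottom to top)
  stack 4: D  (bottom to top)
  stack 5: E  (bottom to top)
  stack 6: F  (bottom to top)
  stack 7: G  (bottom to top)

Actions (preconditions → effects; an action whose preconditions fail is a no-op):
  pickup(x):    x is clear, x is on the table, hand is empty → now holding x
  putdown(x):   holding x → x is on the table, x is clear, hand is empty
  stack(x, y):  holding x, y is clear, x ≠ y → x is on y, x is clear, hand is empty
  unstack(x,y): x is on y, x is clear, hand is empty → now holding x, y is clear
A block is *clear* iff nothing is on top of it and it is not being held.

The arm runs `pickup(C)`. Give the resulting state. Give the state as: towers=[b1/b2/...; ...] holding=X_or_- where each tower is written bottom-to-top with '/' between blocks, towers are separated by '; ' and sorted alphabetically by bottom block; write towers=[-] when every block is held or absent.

towers=[A; B; D; E; F; G] holding=C

before: towers=[A; B; C; D; E; F; G] holding=-
pre[pickup(C)]: clear(C) yes, ontable(C) yes, handempty yes
all met → apply pickup(C)
after:  towers=[A; B; D; E; F; G] holding=C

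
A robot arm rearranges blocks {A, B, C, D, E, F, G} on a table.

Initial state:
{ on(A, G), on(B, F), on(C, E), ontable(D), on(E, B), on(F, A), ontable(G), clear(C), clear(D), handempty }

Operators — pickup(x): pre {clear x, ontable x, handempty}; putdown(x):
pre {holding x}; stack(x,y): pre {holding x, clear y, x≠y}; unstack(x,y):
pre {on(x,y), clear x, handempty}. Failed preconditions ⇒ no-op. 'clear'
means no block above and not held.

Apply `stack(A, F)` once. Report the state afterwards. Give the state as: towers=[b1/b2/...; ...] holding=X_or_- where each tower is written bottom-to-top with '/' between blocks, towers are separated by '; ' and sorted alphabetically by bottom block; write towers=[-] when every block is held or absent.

towers=[D; G/A/F/B/E/C] holding=-

before: towers=[D; G/A/F/B/E/C] holding=-
pre[stack(A, F)]: holding(A) fail, clear(F) fail, A≠F ok
holding(A), clear(F) unmet → stack(A, F) is a no-op
after:  towers=[D; G/A/F/B/E/C] holding=-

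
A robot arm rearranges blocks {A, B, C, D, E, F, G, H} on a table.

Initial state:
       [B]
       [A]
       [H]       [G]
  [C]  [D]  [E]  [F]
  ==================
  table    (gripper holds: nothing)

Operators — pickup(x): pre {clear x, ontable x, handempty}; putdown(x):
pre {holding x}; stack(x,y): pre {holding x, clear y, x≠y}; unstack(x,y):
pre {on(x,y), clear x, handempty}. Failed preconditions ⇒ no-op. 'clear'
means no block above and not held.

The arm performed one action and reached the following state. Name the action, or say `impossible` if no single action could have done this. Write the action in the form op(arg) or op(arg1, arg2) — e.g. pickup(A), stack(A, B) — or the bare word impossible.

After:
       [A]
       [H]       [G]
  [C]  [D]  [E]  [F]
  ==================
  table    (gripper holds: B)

target: towers=[C; D/H/A; E; F/G] holding=B
     unstack(G, F) → towers=[C; D/H/A/B; E; F] holding=G
         pickup(E) → towers=[C; D/H/A/B; F/G] holding=E
     unstack(B, A) → towers=[C; D/H/A; E; F/G] holding=B  ← match
         pickup(C) → towers=[D/H/A/B; E; F/G] holding=C

unstack(B, A)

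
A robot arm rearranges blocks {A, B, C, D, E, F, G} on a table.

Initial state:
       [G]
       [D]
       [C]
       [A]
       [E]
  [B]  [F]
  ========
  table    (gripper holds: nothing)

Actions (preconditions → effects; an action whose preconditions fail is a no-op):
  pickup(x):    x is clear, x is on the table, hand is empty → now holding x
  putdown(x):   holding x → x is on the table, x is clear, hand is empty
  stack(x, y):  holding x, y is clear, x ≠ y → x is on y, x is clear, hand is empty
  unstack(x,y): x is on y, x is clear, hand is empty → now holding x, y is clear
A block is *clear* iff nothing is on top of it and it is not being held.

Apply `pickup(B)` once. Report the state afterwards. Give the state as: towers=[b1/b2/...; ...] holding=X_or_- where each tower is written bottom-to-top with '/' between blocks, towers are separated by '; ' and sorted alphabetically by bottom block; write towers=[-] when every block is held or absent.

towers=[F/E/A/C/D/G] holding=B

before: towers=[B; F/E/A/C/D/G] holding=-
pre[pickup(B)]: clear(B) yes, ontable(B) yes, handempty yes
all met → apply pickup(B)
after:  towers=[F/E/A/C/D/G] holding=B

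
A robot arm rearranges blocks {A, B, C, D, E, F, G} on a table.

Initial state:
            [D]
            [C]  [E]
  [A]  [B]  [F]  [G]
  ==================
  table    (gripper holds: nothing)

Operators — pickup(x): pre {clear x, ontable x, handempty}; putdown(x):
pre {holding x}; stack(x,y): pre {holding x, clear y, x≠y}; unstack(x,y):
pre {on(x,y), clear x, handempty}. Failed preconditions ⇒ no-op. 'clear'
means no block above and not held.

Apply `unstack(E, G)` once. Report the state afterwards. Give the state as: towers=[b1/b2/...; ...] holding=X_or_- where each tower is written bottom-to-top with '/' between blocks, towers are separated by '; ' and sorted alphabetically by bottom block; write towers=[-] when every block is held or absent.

towers=[A; B; F/C/D; G] holding=E

before: towers=[A; B; F/C/D; G/E] holding=-
pre[unstack(E, G)]: on(E,G) ok, clear(E) ok, handempty ok
all met → apply unstack(E, G)
after:  towers=[A; B; F/C/D; G] holding=E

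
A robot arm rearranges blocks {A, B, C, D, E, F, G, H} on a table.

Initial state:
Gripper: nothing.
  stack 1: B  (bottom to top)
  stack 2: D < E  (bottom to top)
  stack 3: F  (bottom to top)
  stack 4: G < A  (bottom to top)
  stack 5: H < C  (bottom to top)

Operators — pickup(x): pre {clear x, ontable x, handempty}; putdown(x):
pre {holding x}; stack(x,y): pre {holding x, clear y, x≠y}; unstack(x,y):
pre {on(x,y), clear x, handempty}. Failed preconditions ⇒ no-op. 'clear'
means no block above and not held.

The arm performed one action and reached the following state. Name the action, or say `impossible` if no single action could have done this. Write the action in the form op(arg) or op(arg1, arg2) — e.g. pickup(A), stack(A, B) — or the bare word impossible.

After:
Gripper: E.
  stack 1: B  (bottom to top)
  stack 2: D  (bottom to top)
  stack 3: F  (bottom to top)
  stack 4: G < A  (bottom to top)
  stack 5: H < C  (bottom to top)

unstack(E, D)

target: towers=[B; D; F; G/A; H/C] holding=E
     unstack(A, G) → towers=[B; D/E; F; G; H/C] holding=A
     unstack(E, D) → towers=[B; D; F; G/A; H/C] holding=E  ← match
         pickup(B) → towers=[D/E; F; G/A; H/C] holding=B
         pickup(F) → towers=[B; D/E; G/A; H/C] holding=F
     unstack(C, H) → towers=[B; D/E; F; G/A; H] holding=C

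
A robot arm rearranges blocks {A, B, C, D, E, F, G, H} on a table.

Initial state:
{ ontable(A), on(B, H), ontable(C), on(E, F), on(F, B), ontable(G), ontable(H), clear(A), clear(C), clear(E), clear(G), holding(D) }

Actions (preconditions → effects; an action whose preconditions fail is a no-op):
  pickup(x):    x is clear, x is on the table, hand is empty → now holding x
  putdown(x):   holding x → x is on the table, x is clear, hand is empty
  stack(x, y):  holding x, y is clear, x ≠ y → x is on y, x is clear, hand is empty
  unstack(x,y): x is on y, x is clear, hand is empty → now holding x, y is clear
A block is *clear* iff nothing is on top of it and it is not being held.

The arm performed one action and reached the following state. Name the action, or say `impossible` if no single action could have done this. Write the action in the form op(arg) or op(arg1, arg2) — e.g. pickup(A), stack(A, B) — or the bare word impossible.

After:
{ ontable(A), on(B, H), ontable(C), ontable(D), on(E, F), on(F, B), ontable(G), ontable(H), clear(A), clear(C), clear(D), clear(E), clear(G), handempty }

target: towers=[A; C; D; G; H/B/F/E] holding=-
        putdown(D) → towers=[A; C; D; G; H/B/F/E] holding=-  ← match
       stack(D, G) → towers=[A; C; G/D; H/B/F/E] holding=-
       stack(D, A) → towers=[A/D; C; G; H/B/F/E] holding=-
       stack(D, E) → towers=[A; C; G; H/B/F/E/D] holding=-
       stack(D, C) → towers=[A; C/D; G; H/B/F/E] holding=-

putdown(D)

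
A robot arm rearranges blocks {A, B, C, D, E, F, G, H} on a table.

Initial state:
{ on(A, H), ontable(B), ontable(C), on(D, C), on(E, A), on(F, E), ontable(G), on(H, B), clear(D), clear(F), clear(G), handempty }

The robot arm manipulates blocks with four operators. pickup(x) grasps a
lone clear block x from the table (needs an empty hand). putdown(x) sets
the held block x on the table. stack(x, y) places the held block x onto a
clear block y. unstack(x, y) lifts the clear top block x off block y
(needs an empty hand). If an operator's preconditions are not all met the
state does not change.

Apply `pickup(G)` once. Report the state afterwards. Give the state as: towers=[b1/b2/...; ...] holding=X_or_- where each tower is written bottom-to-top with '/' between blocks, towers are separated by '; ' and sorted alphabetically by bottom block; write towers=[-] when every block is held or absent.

before: towers=[B/H/A/E/F; C/D; G] holding=-
pre[pickup(G)]: clear(G) yes, ontable(G) yes, handempty yes
all met → apply pickup(G)
after:  towers=[B/H/A/E/F; C/D] holding=G

towers=[B/H/A/E/F; C/D] holding=G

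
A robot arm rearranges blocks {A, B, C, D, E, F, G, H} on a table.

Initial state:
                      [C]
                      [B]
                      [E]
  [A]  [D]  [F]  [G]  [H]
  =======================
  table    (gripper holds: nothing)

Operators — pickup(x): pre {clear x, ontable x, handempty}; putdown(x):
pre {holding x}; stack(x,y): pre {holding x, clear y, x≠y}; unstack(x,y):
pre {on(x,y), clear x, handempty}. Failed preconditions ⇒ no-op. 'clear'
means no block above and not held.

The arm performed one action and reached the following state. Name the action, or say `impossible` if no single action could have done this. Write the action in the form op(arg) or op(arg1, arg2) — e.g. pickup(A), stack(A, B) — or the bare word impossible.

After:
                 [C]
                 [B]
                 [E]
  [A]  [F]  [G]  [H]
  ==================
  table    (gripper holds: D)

pickup(D)

target: towers=[A; F; G; H/E/B/C] holding=D
         pickup(G) → towers=[A; D; F; H/E/B/C] holding=G
         pickup(A) → towers=[D; F; G; H/E/B/C] holding=A
         pickup(F) → towers=[A; D; G; H/E/B/C] holding=F
         pickup(D) → towers=[A; F; G; H/E/B/C] holding=D  ← match
     unstack(C, B) → towers=[A; D; F; G; H/E/B] holding=C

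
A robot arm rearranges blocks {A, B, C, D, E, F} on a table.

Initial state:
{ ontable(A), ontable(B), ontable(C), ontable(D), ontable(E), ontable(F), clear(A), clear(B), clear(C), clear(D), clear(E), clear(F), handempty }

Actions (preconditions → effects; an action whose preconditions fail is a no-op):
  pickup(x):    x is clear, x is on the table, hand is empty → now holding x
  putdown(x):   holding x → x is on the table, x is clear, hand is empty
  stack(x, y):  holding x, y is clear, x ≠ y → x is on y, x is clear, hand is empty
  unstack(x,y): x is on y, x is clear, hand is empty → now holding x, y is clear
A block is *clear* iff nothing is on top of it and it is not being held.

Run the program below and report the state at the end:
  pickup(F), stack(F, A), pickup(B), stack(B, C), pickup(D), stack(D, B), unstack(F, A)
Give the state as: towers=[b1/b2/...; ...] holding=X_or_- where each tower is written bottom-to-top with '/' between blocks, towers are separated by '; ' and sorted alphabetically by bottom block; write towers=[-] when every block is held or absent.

step 1 (pickup(F)): towers=[A; B; C; D; E] holding=F
step 2 (stack(F, A)): towers=[A/F; B; C; D; E] holding=-
step 3 (pickup(B)): towers=[A/F; C; D; E] holding=B
step 4 (stack(B, C)): towers=[A/F; C/B; D; E] holding=-
step 5 (pickup(D)): towers=[A/F; C/B; E] holding=D
step 6 (stack(D, B)): towers=[A/F; C/B/D; E] holding=-
step 7 (unstack(F, A)): towers=[A; C/B/D; E] holding=F

towers=[A; C/B/D; E] holding=F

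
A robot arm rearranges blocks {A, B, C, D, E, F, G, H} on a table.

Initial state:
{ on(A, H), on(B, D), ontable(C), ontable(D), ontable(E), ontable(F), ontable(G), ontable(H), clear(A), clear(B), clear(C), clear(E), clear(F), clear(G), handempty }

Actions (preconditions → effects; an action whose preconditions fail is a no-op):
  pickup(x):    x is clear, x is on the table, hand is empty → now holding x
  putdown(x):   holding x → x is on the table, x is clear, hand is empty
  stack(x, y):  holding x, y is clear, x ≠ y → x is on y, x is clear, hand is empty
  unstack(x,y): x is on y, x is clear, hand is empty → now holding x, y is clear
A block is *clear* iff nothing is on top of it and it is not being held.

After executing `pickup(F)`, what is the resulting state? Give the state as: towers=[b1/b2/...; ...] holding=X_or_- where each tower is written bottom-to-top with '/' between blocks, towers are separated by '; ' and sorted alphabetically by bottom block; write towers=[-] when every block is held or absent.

before: towers=[C; D/B; E; F; G; H/A] holding=-
pre[pickup(F)]: clear(F) ok, ontable(F) ok, handempty ok
all met → apply pickup(F)
after:  towers=[C; D/B; E; G; H/A] holding=F

towers=[C; D/B; E; G; H/A] holding=F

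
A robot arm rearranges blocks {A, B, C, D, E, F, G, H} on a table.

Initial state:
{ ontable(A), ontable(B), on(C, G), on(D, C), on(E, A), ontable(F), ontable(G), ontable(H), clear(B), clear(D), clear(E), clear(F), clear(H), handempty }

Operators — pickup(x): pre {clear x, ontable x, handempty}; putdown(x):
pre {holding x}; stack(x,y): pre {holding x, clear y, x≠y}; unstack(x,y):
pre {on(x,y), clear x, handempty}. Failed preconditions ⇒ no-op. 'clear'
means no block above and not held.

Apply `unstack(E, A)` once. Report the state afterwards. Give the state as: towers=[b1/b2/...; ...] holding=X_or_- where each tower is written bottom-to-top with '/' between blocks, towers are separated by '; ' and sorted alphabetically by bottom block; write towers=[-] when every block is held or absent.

towers=[A; B; F; G/C/D; H] holding=E

before: towers=[A/E; B; F; G/C/D; H] holding=-
pre[unstack(E, A)]: on(E,A) ✓, clear(E) ✓, handempty ✓
all met → apply unstack(E, A)
after:  towers=[A; B; F; G/C/D; H] holding=E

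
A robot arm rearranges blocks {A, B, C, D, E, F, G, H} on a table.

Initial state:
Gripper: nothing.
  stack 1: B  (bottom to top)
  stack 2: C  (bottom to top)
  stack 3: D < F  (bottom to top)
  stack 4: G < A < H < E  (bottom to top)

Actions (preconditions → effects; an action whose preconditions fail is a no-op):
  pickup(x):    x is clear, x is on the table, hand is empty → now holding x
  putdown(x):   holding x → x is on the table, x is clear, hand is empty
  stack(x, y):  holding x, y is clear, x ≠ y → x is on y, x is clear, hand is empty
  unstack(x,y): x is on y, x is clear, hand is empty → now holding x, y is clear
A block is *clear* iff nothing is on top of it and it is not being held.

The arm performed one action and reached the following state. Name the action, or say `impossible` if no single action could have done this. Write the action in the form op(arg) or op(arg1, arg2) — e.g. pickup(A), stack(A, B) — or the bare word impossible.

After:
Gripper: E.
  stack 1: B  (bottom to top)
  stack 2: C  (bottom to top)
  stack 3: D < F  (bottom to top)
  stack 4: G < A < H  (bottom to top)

target: towers=[B; C; D/F; G/A/H] holding=E
     unstack(E, H) → towers=[B; C; D/F; G/A/H] holding=E  ← match
         pickup(B) → towers=[C; D/F; G/A/H/E] holding=B
     unstack(F, D) → towers=[B; C; D; G/A/H/E] holding=F
         pickup(C) → towers=[B; D/F; G/A/H/E] holding=C

unstack(E, H)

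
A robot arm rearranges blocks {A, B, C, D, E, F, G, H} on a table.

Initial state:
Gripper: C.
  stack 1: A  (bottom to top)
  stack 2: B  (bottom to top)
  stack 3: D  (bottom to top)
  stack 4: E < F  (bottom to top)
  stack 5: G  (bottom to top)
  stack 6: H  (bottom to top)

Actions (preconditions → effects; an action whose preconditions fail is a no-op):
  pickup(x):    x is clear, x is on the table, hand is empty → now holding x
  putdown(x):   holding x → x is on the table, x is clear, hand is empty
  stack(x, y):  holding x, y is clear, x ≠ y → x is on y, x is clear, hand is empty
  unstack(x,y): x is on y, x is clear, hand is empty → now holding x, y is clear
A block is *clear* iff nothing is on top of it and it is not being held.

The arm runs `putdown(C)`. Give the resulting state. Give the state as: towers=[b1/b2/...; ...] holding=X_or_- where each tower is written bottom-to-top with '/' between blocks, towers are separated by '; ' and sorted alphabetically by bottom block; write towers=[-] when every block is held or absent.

before: towers=[A; B; D; E/F; G; H] holding=C
pre[putdown(C)]: holding(C) ✓
all met → apply putdown(C)
after:  towers=[A; B; C; D; E/F; G; H] holding=-

towers=[A; B; C; D; E/F; G; H] holding=-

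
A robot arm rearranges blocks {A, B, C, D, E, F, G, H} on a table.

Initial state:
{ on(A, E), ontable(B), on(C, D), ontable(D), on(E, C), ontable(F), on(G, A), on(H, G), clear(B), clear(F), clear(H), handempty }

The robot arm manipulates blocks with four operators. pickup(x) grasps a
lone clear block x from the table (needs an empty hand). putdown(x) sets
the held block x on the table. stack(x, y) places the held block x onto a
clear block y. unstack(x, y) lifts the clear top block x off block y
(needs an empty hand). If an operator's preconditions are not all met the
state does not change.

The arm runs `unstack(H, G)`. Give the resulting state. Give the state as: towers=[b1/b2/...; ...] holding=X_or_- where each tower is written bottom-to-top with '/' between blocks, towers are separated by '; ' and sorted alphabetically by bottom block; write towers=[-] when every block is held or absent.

before: towers=[B; D/C/E/A/G/H; F] holding=-
pre[unstack(H, G)]: on(H,G) yes, clear(H) yes, handempty yes
all met → apply unstack(H, G)
after:  towers=[B; D/C/E/A/G; F] holding=H

towers=[B; D/C/E/A/G; F] holding=H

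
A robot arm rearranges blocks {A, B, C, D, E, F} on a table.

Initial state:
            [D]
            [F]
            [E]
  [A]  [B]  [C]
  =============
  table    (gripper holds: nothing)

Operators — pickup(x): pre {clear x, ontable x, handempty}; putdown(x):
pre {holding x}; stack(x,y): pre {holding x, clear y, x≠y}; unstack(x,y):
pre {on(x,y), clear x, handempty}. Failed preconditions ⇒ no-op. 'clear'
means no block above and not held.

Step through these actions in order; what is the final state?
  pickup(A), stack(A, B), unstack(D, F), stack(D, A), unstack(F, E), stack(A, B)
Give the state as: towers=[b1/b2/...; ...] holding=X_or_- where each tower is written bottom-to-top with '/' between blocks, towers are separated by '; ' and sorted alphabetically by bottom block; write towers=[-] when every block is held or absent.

step 1 (pickup(A)): towers=[B; C/E/F/D] holding=A
step 2 (stack(A, B)): towers=[B/A; C/E/F/D] holding=-
step 3 (unstack(D, F)): towers=[B/A; C/E/F] holding=D
step 4 (stack(D, A)): towers=[B/A/D; C/E/F] holding=-
step 5 (unstack(F, E)): towers=[B/A/D; C/E] holding=F
step 6 (stack(A, B)) [no-op]: towers=[B/A/D; C/E] holding=F

towers=[B/A/D; C/E] holding=F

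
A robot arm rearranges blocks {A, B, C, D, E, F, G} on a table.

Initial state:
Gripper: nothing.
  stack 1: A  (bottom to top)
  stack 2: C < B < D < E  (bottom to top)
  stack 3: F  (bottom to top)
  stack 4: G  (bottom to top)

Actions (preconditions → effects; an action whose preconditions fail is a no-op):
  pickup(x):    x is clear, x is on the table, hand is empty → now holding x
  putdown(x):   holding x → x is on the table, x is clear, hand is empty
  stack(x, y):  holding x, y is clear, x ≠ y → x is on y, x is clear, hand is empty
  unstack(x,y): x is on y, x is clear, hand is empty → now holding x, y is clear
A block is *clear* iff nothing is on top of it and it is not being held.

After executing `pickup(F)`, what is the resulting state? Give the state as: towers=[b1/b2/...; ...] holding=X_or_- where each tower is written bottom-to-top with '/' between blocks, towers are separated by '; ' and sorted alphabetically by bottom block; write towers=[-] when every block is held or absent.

before: towers=[A; C/B/D/E; F; G] holding=-
pre[pickup(F)]: clear(F) yes, ontable(F) yes, handempty yes
all met → apply pickup(F)
after:  towers=[A; C/B/D/E; G] holding=F

towers=[A; C/B/D/E; G] holding=F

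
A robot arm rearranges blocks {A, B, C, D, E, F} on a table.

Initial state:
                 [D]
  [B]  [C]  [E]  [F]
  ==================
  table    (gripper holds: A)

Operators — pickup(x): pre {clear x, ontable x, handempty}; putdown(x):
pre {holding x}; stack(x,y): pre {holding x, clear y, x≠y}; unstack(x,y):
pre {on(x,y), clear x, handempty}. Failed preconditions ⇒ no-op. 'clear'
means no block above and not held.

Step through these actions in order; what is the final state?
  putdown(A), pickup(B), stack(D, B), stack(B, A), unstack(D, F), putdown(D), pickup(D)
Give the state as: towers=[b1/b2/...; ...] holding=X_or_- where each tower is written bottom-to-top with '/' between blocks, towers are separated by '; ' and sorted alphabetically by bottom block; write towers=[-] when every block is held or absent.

step 1 (putdown(A)): towers=[A; B; C; E; F/D] holding=-
step 2 (pickup(B)): towers=[A; C; E; F/D] holding=B
step 3 (stack(D, B)) [no-op]: towers=[A; C; E; F/D] holding=B
step 4 (stack(B, A)): towers=[A/B; C; E; F/D] holding=-
step 5 (unstack(D, F)): towers=[A/B; C; E; F] holding=D
step 6 (putdown(D)): towers=[A/B; C; D; E; F] holding=-
step 7 (pickup(D)): towers=[A/B; C; E; F] holding=D

towers=[A/B; C; E; F] holding=D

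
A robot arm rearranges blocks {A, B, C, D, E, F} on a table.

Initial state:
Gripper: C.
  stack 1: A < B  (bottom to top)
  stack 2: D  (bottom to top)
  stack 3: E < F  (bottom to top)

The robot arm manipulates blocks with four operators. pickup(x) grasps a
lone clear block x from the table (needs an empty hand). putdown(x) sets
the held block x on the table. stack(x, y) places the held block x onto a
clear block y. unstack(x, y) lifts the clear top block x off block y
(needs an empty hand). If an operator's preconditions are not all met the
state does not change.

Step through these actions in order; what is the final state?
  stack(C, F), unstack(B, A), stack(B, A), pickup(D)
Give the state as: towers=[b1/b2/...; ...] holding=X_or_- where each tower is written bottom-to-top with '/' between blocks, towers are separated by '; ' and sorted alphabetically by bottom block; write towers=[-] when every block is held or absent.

towers=[A/B; E/F/C] holding=D

step 1 (stack(C, F)): towers=[A/B; D; E/F/C] holding=-
step 2 (unstack(B, A)): towers=[A; D; E/F/C] holding=B
step 3 (stack(B, A)): towers=[A/B; D; E/F/C] holding=-
step 4 (pickup(D)): towers=[A/B; E/F/C] holding=D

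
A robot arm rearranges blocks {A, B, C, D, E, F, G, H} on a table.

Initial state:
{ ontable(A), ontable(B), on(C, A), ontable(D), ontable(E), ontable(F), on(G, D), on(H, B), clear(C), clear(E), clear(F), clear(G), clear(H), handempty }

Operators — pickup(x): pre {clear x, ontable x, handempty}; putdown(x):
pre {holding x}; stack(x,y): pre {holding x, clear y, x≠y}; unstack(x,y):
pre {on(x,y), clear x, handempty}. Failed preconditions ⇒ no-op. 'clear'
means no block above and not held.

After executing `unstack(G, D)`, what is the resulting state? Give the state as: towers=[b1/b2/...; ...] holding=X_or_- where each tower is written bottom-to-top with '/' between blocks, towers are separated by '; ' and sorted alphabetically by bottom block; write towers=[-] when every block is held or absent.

towers=[A/C; B/H; D; E; F] holding=G

before: towers=[A/C; B/H; D/G; E; F] holding=-
pre[unstack(G, D)]: on(G,D) ok, clear(G) ok, handempty ok
all met → apply unstack(G, D)
after:  towers=[A/C; B/H; D; E; F] holding=G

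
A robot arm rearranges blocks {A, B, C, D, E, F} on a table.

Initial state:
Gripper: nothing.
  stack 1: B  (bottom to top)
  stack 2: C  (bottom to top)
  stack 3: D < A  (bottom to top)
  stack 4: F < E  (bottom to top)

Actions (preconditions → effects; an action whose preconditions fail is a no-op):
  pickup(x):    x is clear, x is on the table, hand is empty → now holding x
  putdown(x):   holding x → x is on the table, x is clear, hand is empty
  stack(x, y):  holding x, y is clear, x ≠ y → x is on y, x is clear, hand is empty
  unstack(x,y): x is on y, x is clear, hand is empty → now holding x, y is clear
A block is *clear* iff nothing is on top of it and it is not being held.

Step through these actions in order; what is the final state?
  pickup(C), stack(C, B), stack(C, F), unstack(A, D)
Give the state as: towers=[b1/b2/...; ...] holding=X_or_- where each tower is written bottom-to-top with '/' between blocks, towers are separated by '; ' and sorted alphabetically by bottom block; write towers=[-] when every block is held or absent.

towers=[B/C; D; F/E] holding=A

step 1 (pickup(C)): towers=[B; D/A; F/E] holding=C
step 2 (stack(C, B)): towers=[B/C; D/A; F/E] holding=-
step 3 (stack(C, F)) [no-op]: towers=[B/C; D/A; F/E] holding=-
step 4 (unstack(A, D)): towers=[B/C; D; F/E] holding=A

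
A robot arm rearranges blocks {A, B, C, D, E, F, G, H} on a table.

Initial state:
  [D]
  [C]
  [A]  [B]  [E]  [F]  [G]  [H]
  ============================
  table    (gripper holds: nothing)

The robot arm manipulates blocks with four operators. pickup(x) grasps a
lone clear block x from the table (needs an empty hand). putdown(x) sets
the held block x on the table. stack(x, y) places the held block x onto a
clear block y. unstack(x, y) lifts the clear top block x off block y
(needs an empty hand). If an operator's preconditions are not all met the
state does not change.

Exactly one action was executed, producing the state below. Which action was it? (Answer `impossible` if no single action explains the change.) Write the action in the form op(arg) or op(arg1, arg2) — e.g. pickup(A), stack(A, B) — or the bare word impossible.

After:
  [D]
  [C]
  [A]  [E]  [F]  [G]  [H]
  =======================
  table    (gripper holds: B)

pickup(B)

target: towers=[A/C/D; E; F; G; H] holding=B
         pickup(G) → towers=[A/C/D; B; E; F; H] holding=G
         pickup(E) → towers=[A/C/D; B; F; G; H] holding=E
         pickup(H) → towers=[A/C/D; B; E; F; G] holding=H
         pickup(B) → towers=[A/C/D; E; F; G; H] holding=B  ← match
         pickup(F) → towers=[A/C/D; B; E; G; H] holding=F
     unstack(D, C) → towers=[A/C; B; E; F; G; H] holding=D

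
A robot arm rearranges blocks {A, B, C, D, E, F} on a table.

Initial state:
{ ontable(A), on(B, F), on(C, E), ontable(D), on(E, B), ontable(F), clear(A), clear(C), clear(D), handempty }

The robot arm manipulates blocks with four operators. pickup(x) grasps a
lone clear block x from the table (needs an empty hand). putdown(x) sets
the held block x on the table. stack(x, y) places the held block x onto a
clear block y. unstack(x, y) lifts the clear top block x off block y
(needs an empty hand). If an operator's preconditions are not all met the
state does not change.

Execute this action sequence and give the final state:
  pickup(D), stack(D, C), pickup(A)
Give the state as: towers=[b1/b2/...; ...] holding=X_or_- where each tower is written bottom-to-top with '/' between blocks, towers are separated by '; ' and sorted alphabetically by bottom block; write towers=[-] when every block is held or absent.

step 1 (pickup(D)): towers=[A; F/B/E/C] holding=D
step 2 (stack(D, C)): towers=[A; F/B/E/C/D] holding=-
step 3 (pickup(A)): towers=[F/B/E/C/D] holding=A

towers=[F/B/E/C/D] holding=A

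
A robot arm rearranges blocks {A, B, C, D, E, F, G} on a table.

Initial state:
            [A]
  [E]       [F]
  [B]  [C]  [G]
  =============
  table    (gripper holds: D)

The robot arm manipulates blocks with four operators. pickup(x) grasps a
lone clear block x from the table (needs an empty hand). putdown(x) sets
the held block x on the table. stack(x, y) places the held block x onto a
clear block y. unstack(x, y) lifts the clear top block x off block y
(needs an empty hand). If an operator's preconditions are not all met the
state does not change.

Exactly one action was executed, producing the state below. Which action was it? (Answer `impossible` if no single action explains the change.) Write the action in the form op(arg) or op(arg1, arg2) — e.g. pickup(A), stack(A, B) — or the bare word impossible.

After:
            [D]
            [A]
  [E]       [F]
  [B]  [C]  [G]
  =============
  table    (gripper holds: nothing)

target: towers=[B/E; C; G/F/A/D] holding=-
        putdown(D) → towers=[B/E; C; D; G/F/A] holding=-
       stack(D, A) → towers=[B/E; C; G/F/A/D] holding=-  ← match
       stack(D, E) → towers=[B/E/D; C; G/F/A] holding=-
       stack(D, C) → towers=[B/E; C/D; G/F/A] holding=-

stack(D, A)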